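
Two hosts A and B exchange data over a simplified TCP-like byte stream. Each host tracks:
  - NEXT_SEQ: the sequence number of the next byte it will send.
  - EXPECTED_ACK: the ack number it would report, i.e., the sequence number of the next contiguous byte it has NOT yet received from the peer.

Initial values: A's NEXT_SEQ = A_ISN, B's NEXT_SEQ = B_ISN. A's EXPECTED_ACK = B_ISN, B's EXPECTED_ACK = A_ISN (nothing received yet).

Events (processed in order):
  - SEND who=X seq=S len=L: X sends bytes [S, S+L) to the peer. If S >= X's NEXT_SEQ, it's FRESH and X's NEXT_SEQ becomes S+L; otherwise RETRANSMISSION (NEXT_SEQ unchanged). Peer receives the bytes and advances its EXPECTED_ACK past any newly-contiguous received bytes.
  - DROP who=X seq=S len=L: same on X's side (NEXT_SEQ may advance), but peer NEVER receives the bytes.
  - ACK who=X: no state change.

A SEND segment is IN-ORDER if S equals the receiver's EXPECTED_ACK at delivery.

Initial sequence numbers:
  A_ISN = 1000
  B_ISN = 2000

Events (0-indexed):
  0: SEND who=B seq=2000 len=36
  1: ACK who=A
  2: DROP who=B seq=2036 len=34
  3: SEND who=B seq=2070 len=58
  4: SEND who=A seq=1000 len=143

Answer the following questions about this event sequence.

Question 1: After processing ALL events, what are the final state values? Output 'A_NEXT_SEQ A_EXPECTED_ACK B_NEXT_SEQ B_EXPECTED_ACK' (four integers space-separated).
Answer: 1143 2036 2128 1143

Derivation:
After event 0: A_seq=1000 A_ack=2036 B_seq=2036 B_ack=1000
After event 1: A_seq=1000 A_ack=2036 B_seq=2036 B_ack=1000
After event 2: A_seq=1000 A_ack=2036 B_seq=2070 B_ack=1000
After event 3: A_seq=1000 A_ack=2036 B_seq=2128 B_ack=1000
After event 4: A_seq=1143 A_ack=2036 B_seq=2128 B_ack=1143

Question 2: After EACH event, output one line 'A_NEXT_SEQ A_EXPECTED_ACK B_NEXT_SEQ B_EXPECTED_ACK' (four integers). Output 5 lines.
1000 2036 2036 1000
1000 2036 2036 1000
1000 2036 2070 1000
1000 2036 2128 1000
1143 2036 2128 1143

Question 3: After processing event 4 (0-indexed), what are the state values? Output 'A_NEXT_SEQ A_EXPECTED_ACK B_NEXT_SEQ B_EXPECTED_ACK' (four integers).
After event 0: A_seq=1000 A_ack=2036 B_seq=2036 B_ack=1000
After event 1: A_seq=1000 A_ack=2036 B_seq=2036 B_ack=1000
After event 2: A_seq=1000 A_ack=2036 B_seq=2070 B_ack=1000
After event 3: A_seq=1000 A_ack=2036 B_seq=2128 B_ack=1000
After event 4: A_seq=1143 A_ack=2036 B_seq=2128 B_ack=1143

1143 2036 2128 1143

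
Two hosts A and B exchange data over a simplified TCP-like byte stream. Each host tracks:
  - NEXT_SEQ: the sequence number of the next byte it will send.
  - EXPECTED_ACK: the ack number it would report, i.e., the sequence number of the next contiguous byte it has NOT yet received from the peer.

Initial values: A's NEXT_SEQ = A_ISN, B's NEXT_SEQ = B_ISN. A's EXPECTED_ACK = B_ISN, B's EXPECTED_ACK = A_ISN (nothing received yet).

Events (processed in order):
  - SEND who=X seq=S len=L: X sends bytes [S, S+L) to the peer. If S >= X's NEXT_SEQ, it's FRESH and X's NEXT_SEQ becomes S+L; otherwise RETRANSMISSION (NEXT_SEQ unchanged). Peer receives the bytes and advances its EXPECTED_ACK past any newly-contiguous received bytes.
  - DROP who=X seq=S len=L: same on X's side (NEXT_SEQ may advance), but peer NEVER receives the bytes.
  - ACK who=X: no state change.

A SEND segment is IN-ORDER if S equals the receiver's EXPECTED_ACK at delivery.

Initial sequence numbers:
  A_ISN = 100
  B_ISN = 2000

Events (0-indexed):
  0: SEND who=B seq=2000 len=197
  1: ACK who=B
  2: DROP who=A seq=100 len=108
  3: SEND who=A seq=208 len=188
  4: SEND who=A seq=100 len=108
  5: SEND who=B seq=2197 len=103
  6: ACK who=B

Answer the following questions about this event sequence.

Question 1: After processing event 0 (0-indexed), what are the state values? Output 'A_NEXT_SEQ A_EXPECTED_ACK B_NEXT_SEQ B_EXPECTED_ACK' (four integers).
After event 0: A_seq=100 A_ack=2197 B_seq=2197 B_ack=100

100 2197 2197 100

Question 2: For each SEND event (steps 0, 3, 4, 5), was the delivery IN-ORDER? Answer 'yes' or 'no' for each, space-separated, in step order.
Answer: yes no yes yes

Derivation:
Step 0: SEND seq=2000 -> in-order
Step 3: SEND seq=208 -> out-of-order
Step 4: SEND seq=100 -> in-order
Step 5: SEND seq=2197 -> in-order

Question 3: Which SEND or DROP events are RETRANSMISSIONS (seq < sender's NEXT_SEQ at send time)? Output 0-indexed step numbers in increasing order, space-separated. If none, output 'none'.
Answer: 4

Derivation:
Step 0: SEND seq=2000 -> fresh
Step 2: DROP seq=100 -> fresh
Step 3: SEND seq=208 -> fresh
Step 4: SEND seq=100 -> retransmit
Step 5: SEND seq=2197 -> fresh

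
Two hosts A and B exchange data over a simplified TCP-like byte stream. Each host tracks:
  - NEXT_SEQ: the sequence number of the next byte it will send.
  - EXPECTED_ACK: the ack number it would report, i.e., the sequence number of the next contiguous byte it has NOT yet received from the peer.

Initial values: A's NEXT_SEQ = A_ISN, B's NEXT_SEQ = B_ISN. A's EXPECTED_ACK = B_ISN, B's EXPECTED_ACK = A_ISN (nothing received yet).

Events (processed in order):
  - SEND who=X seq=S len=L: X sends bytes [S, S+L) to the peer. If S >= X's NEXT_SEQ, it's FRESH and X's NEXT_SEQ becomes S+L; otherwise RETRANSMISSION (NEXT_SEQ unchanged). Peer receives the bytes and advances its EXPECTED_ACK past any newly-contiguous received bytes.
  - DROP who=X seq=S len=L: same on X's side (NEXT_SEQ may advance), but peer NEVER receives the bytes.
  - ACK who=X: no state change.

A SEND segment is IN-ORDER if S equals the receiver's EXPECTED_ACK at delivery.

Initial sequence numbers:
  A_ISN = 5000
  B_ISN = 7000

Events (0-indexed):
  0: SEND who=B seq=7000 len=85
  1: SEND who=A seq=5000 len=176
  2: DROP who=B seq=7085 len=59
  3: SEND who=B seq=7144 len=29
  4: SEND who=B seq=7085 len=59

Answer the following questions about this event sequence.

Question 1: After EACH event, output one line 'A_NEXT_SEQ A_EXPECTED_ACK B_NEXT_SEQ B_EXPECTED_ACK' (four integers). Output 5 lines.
5000 7085 7085 5000
5176 7085 7085 5176
5176 7085 7144 5176
5176 7085 7173 5176
5176 7173 7173 5176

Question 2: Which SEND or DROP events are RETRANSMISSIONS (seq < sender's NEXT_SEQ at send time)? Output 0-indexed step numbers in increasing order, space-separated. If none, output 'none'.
Answer: 4

Derivation:
Step 0: SEND seq=7000 -> fresh
Step 1: SEND seq=5000 -> fresh
Step 2: DROP seq=7085 -> fresh
Step 3: SEND seq=7144 -> fresh
Step 4: SEND seq=7085 -> retransmit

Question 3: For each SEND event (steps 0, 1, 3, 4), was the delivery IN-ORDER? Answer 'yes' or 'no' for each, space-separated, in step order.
Answer: yes yes no yes

Derivation:
Step 0: SEND seq=7000 -> in-order
Step 1: SEND seq=5000 -> in-order
Step 3: SEND seq=7144 -> out-of-order
Step 4: SEND seq=7085 -> in-order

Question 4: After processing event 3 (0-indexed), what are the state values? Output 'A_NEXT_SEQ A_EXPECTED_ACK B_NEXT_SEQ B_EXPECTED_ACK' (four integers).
After event 0: A_seq=5000 A_ack=7085 B_seq=7085 B_ack=5000
After event 1: A_seq=5176 A_ack=7085 B_seq=7085 B_ack=5176
After event 2: A_seq=5176 A_ack=7085 B_seq=7144 B_ack=5176
After event 3: A_seq=5176 A_ack=7085 B_seq=7173 B_ack=5176

5176 7085 7173 5176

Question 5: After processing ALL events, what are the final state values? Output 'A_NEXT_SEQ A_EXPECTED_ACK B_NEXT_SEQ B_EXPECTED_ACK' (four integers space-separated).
After event 0: A_seq=5000 A_ack=7085 B_seq=7085 B_ack=5000
After event 1: A_seq=5176 A_ack=7085 B_seq=7085 B_ack=5176
After event 2: A_seq=5176 A_ack=7085 B_seq=7144 B_ack=5176
After event 3: A_seq=5176 A_ack=7085 B_seq=7173 B_ack=5176
After event 4: A_seq=5176 A_ack=7173 B_seq=7173 B_ack=5176

Answer: 5176 7173 7173 5176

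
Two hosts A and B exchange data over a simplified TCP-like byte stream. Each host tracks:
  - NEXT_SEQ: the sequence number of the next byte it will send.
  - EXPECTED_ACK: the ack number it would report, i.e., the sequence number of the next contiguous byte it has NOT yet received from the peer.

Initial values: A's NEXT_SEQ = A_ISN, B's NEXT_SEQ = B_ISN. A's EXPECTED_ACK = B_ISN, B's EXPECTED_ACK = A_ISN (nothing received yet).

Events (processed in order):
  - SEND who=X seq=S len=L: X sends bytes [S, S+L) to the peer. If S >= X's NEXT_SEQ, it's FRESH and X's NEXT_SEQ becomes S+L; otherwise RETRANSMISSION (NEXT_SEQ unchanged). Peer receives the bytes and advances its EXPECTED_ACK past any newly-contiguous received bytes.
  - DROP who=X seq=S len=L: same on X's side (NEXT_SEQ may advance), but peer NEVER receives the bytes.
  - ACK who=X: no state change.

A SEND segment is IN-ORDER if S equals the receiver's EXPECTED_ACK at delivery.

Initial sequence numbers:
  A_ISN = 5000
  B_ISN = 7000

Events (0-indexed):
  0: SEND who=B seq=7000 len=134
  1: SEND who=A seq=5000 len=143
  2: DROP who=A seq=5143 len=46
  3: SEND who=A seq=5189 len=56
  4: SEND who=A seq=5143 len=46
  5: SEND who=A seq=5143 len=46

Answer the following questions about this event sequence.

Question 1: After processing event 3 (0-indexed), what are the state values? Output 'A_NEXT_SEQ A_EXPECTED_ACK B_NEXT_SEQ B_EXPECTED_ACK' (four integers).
After event 0: A_seq=5000 A_ack=7134 B_seq=7134 B_ack=5000
After event 1: A_seq=5143 A_ack=7134 B_seq=7134 B_ack=5143
After event 2: A_seq=5189 A_ack=7134 B_seq=7134 B_ack=5143
After event 3: A_seq=5245 A_ack=7134 B_seq=7134 B_ack=5143

5245 7134 7134 5143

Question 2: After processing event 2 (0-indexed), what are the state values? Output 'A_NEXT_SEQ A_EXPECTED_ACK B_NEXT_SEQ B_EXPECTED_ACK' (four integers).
After event 0: A_seq=5000 A_ack=7134 B_seq=7134 B_ack=5000
After event 1: A_seq=5143 A_ack=7134 B_seq=7134 B_ack=5143
After event 2: A_seq=5189 A_ack=7134 B_seq=7134 B_ack=5143

5189 7134 7134 5143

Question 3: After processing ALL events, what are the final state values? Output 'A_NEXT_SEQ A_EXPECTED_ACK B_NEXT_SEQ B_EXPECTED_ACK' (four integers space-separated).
After event 0: A_seq=5000 A_ack=7134 B_seq=7134 B_ack=5000
After event 1: A_seq=5143 A_ack=7134 B_seq=7134 B_ack=5143
After event 2: A_seq=5189 A_ack=7134 B_seq=7134 B_ack=5143
After event 3: A_seq=5245 A_ack=7134 B_seq=7134 B_ack=5143
After event 4: A_seq=5245 A_ack=7134 B_seq=7134 B_ack=5245
After event 5: A_seq=5245 A_ack=7134 B_seq=7134 B_ack=5245

Answer: 5245 7134 7134 5245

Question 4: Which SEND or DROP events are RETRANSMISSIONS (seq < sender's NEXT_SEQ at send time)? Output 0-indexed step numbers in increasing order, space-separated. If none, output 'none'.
Answer: 4 5

Derivation:
Step 0: SEND seq=7000 -> fresh
Step 1: SEND seq=5000 -> fresh
Step 2: DROP seq=5143 -> fresh
Step 3: SEND seq=5189 -> fresh
Step 4: SEND seq=5143 -> retransmit
Step 5: SEND seq=5143 -> retransmit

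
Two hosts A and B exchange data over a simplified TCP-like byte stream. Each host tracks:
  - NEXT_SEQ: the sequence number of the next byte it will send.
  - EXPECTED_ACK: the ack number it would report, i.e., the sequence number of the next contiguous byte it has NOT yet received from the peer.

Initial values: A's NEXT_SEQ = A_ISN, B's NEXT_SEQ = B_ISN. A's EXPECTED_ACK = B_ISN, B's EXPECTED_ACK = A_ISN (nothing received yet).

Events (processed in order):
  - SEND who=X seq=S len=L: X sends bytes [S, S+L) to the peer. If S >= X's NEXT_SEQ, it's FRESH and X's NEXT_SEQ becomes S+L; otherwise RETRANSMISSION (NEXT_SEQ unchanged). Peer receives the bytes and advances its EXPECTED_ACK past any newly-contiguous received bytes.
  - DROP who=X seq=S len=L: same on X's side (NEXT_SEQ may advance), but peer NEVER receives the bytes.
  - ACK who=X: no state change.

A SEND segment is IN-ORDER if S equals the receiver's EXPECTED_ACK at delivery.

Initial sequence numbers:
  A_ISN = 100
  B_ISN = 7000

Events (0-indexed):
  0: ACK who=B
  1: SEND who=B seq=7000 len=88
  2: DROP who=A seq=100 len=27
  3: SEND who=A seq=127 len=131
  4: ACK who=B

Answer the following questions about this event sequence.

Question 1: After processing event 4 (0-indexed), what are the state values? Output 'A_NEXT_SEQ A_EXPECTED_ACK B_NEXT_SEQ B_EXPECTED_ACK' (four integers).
After event 0: A_seq=100 A_ack=7000 B_seq=7000 B_ack=100
After event 1: A_seq=100 A_ack=7088 B_seq=7088 B_ack=100
After event 2: A_seq=127 A_ack=7088 B_seq=7088 B_ack=100
After event 3: A_seq=258 A_ack=7088 B_seq=7088 B_ack=100
After event 4: A_seq=258 A_ack=7088 B_seq=7088 B_ack=100

258 7088 7088 100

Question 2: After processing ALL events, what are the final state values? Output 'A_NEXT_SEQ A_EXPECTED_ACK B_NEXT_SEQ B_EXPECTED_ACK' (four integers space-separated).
After event 0: A_seq=100 A_ack=7000 B_seq=7000 B_ack=100
After event 1: A_seq=100 A_ack=7088 B_seq=7088 B_ack=100
After event 2: A_seq=127 A_ack=7088 B_seq=7088 B_ack=100
After event 3: A_seq=258 A_ack=7088 B_seq=7088 B_ack=100
After event 4: A_seq=258 A_ack=7088 B_seq=7088 B_ack=100

Answer: 258 7088 7088 100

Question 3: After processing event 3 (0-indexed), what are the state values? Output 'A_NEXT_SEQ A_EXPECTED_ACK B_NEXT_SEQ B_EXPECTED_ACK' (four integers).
After event 0: A_seq=100 A_ack=7000 B_seq=7000 B_ack=100
After event 1: A_seq=100 A_ack=7088 B_seq=7088 B_ack=100
After event 2: A_seq=127 A_ack=7088 B_seq=7088 B_ack=100
After event 3: A_seq=258 A_ack=7088 B_seq=7088 B_ack=100

258 7088 7088 100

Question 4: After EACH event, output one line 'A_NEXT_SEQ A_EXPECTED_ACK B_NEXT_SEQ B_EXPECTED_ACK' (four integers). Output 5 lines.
100 7000 7000 100
100 7088 7088 100
127 7088 7088 100
258 7088 7088 100
258 7088 7088 100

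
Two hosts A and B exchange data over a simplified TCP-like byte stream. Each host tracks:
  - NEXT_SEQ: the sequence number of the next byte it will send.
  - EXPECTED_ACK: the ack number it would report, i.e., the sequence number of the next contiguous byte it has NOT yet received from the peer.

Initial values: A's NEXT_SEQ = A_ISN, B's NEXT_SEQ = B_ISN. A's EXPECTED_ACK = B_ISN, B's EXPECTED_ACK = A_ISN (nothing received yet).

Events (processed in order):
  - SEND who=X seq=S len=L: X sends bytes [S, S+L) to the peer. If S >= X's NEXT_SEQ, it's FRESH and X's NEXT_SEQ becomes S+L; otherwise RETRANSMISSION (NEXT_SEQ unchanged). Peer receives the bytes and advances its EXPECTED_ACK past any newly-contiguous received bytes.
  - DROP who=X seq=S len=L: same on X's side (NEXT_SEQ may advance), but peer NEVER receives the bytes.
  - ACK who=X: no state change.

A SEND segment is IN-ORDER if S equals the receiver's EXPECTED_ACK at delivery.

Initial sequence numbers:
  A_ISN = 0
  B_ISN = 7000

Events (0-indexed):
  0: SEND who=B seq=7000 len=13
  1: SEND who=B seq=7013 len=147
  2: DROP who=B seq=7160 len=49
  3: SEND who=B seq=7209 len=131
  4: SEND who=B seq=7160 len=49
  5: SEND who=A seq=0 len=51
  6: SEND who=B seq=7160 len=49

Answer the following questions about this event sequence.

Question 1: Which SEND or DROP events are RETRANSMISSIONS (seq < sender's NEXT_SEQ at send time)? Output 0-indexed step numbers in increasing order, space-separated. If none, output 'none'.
Step 0: SEND seq=7000 -> fresh
Step 1: SEND seq=7013 -> fresh
Step 2: DROP seq=7160 -> fresh
Step 3: SEND seq=7209 -> fresh
Step 4: SEND seq=7160 -> retransmit
Step 5: SEND seq=0 -> fresh
Step 6: SEND seq=7160 -> retransmit

Answer: 4 6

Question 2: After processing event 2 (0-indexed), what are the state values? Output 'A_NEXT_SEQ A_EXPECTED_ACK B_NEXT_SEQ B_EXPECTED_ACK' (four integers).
After event 0: A_seq=0 A_ack=7013 B_seq=7013 B_ack=0
After event 1: A_seq=0 A_ack=7160 B_seq=7160 B_ack=0
After event 2: A_seq=0 A_ack=7160 B_seq=7209 B_ack=0

0 7160 7209 0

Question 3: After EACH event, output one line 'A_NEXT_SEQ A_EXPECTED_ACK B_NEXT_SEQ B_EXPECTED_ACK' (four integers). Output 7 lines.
0 7013 7013 0
0 7160 7160 0
0 7160 7209 0
0 7160 7340 0
0 7340 7340 0
51 7340 7340 51
51 7340 7340 51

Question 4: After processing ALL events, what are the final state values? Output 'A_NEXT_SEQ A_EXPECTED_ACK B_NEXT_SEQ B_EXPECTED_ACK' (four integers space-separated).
Answer: 51 7340 7340 51

Derivation:
After event 0: A_seq=0 A_ack=7013 B_seq=7013 B_ack=0
After event 1: A_seq=0 A_ack=7160 B_seq=7160 B_ack=0
After event 2: A_seq=0 A_ack=7160 B_seq=7209 B_ack=0
After event 3: A_seq=0 A_ack=7160 B_seq=7340 B_ack=0
After event 4: A_seq=0 A_ack=7340 B_seq=7340 B_ack=0
After event 5: A_seq=51 A_ack=7340 B_seq=7340 B_ack=51
After event 6: A_seq=51 A_ack=7340 B_seq=7340 B_ack=51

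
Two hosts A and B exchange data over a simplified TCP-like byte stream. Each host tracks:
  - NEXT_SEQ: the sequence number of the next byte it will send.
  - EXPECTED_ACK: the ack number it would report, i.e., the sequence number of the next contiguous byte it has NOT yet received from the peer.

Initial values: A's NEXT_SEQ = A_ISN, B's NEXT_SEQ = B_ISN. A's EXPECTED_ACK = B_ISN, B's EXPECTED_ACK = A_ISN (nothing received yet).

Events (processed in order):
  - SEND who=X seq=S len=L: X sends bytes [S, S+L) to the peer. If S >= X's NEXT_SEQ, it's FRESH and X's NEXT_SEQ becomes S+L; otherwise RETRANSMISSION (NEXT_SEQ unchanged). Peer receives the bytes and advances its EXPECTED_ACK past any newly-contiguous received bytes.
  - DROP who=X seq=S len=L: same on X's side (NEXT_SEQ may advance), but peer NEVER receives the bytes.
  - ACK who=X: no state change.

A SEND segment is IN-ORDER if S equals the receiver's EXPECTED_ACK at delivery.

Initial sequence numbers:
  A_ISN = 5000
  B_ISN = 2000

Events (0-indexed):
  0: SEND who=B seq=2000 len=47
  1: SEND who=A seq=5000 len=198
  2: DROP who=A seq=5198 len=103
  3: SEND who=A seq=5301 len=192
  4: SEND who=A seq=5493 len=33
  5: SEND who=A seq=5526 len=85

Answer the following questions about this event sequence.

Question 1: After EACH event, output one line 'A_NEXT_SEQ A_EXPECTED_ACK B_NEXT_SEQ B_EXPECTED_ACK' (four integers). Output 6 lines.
5000 2047 2047 5000
5198 2047 2047 5198
5301 2047 2047 5198
5493 2047 2047 5198
5526 2047 2047 5198
5611 2047 2047 5198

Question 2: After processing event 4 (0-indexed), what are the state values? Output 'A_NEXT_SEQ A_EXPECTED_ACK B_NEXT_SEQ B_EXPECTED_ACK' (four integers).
After event 0: A_seq=5000 A_ack=2047 B_seq=2047 B_ack=5000
After event 1: A_seq=5198 A_ack=2047 B_seq=2047 B_ack=5198
After event 2: A_seq=5301 A_ack=2047 B_seq=2047 B_ack=5198
After event 3: A_seq=5493 A_ack=2047 B_seq=2047 B_ack=5198
After event 4: A_seq=5526 A_ack=2047 B_seq=2047 B_ack=5198

5526 2047 2047 5198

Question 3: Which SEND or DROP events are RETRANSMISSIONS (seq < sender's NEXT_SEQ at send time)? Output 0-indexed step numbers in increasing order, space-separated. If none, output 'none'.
Answer: none

Derivation:
Step 0: SEND seq=2000 -> fresh
Step 1: SEND seq=5000 -> fresh
Step 2: DROP seq=5198 -> fresh
Step 3: SEND seq=5301 -> fresh
Step 4: SEND seq=5493 -> fresh
Step 5: SEND seq=5526 -> fresh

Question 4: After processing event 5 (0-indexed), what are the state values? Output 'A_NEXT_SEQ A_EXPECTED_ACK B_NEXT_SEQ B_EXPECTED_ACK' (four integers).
After event 0: A_seq=5000 A_ack=2047 B_seq=2047 B_ack=5000
After event 1: A_seq=5198 A_ack=2047 B_seq=2047 B_ack=5198
After event 2: A_seq=5301 A_ack=2047 B_seq=2047 B_ack=5198
After event 3: A_seq=5493 A_ack=2047 B_seq=2047 B_ack=5198
After event 4: A_seq=5526 A_ack=2047 B_seq=2047 B_ack=5198
After event 5: A_seq=5611 A_ack=2047 B_seq=2047 B_ack=5198

5611 2047 2047 5198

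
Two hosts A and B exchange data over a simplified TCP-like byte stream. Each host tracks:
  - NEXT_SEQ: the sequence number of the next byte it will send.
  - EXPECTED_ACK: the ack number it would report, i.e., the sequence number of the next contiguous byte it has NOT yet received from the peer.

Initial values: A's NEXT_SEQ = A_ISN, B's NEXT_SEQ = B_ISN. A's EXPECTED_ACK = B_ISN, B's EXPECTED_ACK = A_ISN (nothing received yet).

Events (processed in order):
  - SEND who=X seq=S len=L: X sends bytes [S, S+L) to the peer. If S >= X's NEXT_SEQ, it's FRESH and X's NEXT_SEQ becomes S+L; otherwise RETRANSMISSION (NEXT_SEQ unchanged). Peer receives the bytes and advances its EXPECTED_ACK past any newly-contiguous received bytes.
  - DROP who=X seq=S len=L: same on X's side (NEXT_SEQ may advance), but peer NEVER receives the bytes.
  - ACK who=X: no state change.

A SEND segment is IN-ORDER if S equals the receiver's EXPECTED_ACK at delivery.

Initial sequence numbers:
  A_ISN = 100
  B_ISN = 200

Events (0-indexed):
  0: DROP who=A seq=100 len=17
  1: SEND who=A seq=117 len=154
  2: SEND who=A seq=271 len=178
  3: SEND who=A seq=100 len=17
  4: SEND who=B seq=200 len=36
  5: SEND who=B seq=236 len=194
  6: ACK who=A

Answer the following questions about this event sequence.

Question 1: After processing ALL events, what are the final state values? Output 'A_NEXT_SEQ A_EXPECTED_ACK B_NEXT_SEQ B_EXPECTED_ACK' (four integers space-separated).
Answer: 449 430 430 449

Derivation:
After event 0: A_seq=117 A_ack=200 B_seq=200 B_ack=100
After event 1: A_seq=271 A_ack=200 B_seq=200 B_ack=100
After event 2: A_seq=449 A_ack=200 B_seq=200 B_ack=100
After event 3: A_seq=449 A_ack=200 B_seq=200 B_ack=449
After event 4: A_seq=449 A_ack=236 B_seq=236 B_ack=449
After event 5: A_seq=449 A_ack=430 B_seq=430 B_ack=449
After event 6: A_seq=449 A_ack=430 B_seq=430 B_ack=449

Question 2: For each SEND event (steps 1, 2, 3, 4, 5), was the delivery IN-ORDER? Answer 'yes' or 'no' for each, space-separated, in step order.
Step 1: SEND seq=117 -> out-of-order
Step 2: SEND seq=271 -> out-of-order
Step 3: SEND seq=100 -> in-order
Step 4: SEND seq=200 -> in-order
Step 5: SEND seq=236 -> in-order

Answer: no no yes yes yes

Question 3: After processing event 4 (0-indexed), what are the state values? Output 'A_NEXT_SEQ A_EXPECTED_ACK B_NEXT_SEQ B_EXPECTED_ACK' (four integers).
After event 0: A_seq=117 A_ack=200 B_seq=200 B_ack=100
After event 1: A_seq=271 A_ack=200 B_seq=200 B_ack=100
After event 2: A_seq=449 A_ack=200 B_seq=200 B_ack=100
After event 3: A_seq=449 A_ack=200 B_seq=200 B_ack=449
After event 4: A_seq=449 A_ack=236 B_seq=236 B_ack=449

449 236 236 449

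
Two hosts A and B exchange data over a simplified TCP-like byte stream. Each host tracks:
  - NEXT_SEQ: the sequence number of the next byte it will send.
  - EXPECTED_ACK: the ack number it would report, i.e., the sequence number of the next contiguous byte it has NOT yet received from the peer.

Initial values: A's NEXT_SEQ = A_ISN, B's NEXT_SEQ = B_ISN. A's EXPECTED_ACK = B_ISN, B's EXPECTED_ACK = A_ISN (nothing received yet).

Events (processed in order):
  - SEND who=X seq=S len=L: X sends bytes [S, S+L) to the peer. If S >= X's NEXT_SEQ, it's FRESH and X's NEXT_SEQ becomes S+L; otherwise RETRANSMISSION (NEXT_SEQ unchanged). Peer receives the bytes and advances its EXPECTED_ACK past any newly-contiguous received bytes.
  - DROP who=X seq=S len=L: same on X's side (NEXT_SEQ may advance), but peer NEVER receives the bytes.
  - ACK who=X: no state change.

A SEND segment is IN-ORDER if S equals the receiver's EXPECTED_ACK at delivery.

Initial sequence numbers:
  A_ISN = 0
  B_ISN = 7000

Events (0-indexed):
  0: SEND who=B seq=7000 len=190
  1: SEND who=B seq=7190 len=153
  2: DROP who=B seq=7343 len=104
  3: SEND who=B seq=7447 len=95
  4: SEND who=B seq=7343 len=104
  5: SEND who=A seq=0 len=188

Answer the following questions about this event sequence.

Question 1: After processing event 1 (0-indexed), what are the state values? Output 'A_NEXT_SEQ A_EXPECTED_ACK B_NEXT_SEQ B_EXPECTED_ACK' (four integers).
After event 0: A_seq=0 A_ack=7190 B_seq=7190 B_ack=0
After event 1: A_seq=0 A_ack=7343 B_seq=7343 B_ack=0

0 7343 7343 0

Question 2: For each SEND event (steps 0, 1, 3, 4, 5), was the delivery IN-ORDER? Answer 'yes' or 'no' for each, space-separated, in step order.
Step 0: SEND seq=7000 -> in-order
Step 1: SEND seq=7190 -> in-order
Step 3: SEND seq=7447 -> out-of-order
Step 4: SEND seq=7343 -> in-order
Step 5: SEND seq=0 -> in-order

Answer: yes yes no yes yes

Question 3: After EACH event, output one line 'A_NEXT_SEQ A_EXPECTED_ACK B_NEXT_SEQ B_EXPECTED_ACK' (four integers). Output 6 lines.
0 7190 7190 0
0 7343 7343 0
0 7343 7447 0
0 7343 7542 0
0 7542 7542 0
188 7542 7542 188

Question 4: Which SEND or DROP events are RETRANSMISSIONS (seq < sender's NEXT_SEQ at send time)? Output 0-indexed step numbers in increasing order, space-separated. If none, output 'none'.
Answer: 4

Derivation:
Step 0: SEND seq=7000 -> fresh
Step 1: SEND seq=7190 -> fresh
Step 2: DROP seq=7343 -> fresh
Step 3: SEND seq=7447 -> fresh
Step 4: SEND seq=7343 -> retransmit
Step 5: SEND seq=0 -> fresh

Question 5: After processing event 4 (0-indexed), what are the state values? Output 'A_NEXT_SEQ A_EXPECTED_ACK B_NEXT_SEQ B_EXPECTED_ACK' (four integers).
After event 0: A_seq=0 A_ack=7190 B_seq=7190 B_ack=0
After event 1: A_seq=0 A_ack=7343 B_seq=7343 B_ack=0
After event 2: A_seq=0 A_ack=7343 B_seq=7447 B_ack=0
After event 3: A_seq=0 A_ack=7343 B_seq=7542 B_ack=0
After event 4: A_seq=0 A_ack=7542 B_seq=7542 B_ack=0

0 7542 7542 0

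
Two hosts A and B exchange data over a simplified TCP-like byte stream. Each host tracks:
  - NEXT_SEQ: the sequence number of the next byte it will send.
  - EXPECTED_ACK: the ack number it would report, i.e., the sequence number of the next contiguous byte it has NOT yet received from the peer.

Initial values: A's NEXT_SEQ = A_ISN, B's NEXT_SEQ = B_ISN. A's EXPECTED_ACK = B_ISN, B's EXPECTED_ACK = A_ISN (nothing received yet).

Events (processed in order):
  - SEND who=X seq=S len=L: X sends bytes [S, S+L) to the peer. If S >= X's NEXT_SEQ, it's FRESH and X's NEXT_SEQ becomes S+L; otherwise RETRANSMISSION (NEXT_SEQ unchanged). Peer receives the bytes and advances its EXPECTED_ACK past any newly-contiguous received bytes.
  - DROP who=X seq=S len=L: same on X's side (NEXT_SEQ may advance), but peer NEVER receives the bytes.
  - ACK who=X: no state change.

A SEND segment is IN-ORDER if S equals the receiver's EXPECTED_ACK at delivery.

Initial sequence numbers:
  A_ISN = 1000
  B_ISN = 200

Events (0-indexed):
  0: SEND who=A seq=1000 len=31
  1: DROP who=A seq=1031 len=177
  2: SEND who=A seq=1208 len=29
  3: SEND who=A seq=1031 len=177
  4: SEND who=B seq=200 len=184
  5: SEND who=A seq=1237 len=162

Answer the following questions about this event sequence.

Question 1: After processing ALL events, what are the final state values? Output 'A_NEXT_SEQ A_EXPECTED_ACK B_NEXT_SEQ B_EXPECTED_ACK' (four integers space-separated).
After event 0: A_seq=1031 A_ack=200 B_seq=200 B_ack=1031
After event 1: A_seq=1208 A_ack=200 B_seq=200 B_ack=1031
After event 2: A_seq=1237 A_ack=200 B_seq=200 B_ack=1031
After event 3: A_seq=1237 A_ack=200 B_seq=200 B_ack=1237
After event 4: A_seq=1237 A_ack=384 B_seq=384 B_ack=1237
After event 5: A_seq=1399 A_ack=384 B_seq=384 B_ack=1399

Answer: 1399 384 384 1399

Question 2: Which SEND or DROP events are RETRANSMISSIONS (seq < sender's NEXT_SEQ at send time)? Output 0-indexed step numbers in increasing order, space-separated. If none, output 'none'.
Step 0: SEND seq=1000 -> fresh
Step 1: DROP seq=1031 -> fresh
Step 2: SEND seq=1208 -> fresh
Step 3: SEND seq=1031 -> retransmit
Step 4: SEND seq=200 -> fresh
Step 5: SEND seq=1237 -> fresh

Answer: 3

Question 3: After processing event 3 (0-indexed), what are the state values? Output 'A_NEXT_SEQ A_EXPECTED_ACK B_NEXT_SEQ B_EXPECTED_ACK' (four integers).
After event 0: A_seq=1031 A_ack=200 B_seq=200 B_ack=1031
After event 1: A_seq=1208 A_ack=200 B_seq=200 B_ack=1031
After event 2: A_seq=1237 A_ack=200 B_seq=200 B_ack=1031
After event 3: A_seq=1237 A_ack=200 B_seq=200 B_ack=1237

1237 200 200 1237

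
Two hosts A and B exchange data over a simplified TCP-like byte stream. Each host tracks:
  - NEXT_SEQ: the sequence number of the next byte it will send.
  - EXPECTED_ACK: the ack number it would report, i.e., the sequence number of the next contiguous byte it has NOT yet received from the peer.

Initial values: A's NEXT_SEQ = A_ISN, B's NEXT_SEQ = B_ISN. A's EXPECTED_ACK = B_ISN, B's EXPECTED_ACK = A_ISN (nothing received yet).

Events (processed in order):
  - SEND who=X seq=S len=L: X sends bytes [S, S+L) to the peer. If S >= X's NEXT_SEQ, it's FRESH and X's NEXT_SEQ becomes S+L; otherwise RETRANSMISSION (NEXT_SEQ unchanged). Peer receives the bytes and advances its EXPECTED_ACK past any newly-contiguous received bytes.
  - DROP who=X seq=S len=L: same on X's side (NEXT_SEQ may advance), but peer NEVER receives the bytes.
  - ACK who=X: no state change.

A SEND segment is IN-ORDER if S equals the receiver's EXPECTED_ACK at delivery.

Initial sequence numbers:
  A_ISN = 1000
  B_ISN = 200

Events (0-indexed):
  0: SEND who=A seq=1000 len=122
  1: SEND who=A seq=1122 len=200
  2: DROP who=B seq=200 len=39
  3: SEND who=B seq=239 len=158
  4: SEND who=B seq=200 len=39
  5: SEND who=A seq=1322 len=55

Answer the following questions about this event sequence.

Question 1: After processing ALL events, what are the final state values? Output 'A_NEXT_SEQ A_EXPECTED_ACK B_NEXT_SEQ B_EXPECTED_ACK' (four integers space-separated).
After event 0: A_seq=1122 A_ack=200 B_seq=200 B_ack=1122
After event 1: A_seq=1322 A_ack=200 B_seq=200 B_ack=1322
After event 2: A_seq=1322 A_ack=200 B_seq=239 B_ack=1322
After event 3: A_seq=1322 A_ack=200 B_seq=397 B_ack=1322
After event 4: A_seq=1322 A_ack=397 B_seq=397 B_ack=1322
After event 5: A_seq=1377 A_ack=397 B_seq=397 B_ack=1377

Answer: 1377 397 397 1377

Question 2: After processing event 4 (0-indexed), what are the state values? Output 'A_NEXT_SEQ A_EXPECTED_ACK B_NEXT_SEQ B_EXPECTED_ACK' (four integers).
After event 0: A_seq=1122 A_ack=200 B_seq=200 B_ack=1122
After event 1: A_seq=1322 A_ack=200 B_seq=200 B_ack=1322
After event 2: A_seq=1322 A_ack=200 B_seq=239 B_ack=1322
After event 3: A_seq=1322 A_ack=200 B_seq=397 B_ack=1322
After event 4: A_seq=1322 A_ack=397 B_seq=397 B_ack=1322

1322 397 397 1322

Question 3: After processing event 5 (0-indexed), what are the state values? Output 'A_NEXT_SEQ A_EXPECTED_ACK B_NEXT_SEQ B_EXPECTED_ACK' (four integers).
After event 0: A_seq=1122 A_ack=200 B_seq=200 B_ack=1122
After event 1: A_seq=1322 A_ack=200 B_seq=200 B_ack=1322
After event 2: A_seq=1322 A_ack=200 B_seq=239 B_ack=1322
After event 3: A_seq=1322 A_ack=200 B_seq=397 B_ack=1322
After event 4: A_seq=1322 A_ack=397 B_seq=397 B_ack=1322
After event 5: A_seq=1377 A_ack=397 B_seq=397 B_ack=1377

1377 397 397 1377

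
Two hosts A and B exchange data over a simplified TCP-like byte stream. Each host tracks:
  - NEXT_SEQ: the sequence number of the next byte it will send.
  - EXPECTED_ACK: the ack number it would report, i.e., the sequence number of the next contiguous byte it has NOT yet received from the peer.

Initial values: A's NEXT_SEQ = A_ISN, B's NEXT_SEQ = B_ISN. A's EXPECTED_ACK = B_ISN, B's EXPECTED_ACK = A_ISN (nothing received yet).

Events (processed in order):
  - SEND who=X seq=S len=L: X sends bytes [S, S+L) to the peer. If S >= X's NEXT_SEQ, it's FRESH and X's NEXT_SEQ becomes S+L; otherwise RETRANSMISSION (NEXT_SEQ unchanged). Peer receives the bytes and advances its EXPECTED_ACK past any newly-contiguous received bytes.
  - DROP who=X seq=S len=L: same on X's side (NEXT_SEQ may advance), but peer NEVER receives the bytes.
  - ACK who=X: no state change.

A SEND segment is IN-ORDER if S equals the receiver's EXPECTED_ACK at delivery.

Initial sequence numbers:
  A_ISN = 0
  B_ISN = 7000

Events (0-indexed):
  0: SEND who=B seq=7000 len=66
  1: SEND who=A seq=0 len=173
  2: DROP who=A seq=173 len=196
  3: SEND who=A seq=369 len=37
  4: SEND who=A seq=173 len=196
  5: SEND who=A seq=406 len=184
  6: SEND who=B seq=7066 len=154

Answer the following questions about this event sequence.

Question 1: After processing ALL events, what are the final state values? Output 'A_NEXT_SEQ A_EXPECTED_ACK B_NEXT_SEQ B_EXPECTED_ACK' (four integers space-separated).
Answer: 590 7220 7220 590

Derivation:
After event 0: A_seq=0 A_ack=7066 B_seq=7066 B_ack=0
After event 1: A_seq=173 A_ack=7066 B_seq=7066 B_ack=173
After event 2: A_seq=369 A_ack=7066 B_seq=7066 B_ack=173
After event 3: A_seq=406 A_ack=7066 B_seq=7066 B_ack=173
After event 4: A_seq=406 A_ack=7066 B_seq=7066 B_ack=406
After event 5: A_seq=590 A_ack=7066 B_seq=7066 B_ack=590
After event 6: A_seq=590 A_ack=7220 B_seq=7220 B_ack=590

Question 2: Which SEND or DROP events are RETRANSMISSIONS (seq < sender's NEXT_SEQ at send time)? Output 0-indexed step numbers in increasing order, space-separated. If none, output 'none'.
Answer: 4

Derivation:
Step 0: SEND seq=7000 -> fresh
Step 1: SEND seq=0 -> fresh
Step 2: DROP seq=173 -> fresh
Step 3: SEND seq=369 -> fresh
Step 4: SEND seq=173 -> retransmit
Step 5: SEND seq=406 -> fresh
Step 6: SEND seq=7066 -> fresh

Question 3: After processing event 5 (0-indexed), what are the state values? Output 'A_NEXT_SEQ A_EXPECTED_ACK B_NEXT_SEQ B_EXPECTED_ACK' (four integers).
After event 0: A_seq=0 A_ack=7066 B_seq=7066 B_ack=0
After event 1: A_seq=173 A_ack=7066 B_seq=7066 B_ack=173
After event 2: A_seq=369 A_ack=7066 B_seq=7066 B_ack=173
After event 3: A_seq=406 A_ack=7066 B_seq=7066 B_ack=173
After event 4: A_seq=406 A_ack=7066 B_seq=7066 B_ack=406
After event 5: A_seq=590 A_ack=7066 B_seq=7066 B_ack=590

590 7066 7066 590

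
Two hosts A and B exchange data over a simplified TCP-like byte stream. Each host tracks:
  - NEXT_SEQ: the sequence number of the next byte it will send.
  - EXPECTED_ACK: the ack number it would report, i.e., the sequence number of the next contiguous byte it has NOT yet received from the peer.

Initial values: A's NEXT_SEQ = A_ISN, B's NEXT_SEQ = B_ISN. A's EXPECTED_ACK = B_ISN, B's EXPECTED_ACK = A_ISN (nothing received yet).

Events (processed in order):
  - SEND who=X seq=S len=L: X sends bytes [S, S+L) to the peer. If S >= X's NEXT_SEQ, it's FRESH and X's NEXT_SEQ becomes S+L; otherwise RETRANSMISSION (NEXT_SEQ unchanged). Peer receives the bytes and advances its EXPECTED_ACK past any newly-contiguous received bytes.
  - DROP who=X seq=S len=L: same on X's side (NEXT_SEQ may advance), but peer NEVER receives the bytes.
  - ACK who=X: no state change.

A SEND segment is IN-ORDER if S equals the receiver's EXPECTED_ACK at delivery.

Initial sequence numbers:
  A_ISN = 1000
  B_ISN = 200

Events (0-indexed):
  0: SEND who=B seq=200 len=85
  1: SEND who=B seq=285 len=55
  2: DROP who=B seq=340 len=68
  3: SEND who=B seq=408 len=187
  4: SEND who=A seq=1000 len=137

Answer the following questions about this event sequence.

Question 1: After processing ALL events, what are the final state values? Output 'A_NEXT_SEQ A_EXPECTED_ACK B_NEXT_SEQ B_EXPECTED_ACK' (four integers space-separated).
After event 0: A_seq=1000 A_ack=285 B_seq=285 B_ack=1000
After event 1: A_seq=1000 A_ack=340 B_seq=340 B_ack=1000
After event 2: A_seq=1000 A_ack=340 B_seq=408 B_ack=1000
After event 3: A_seq=1000 A_ack=340 B_seq=595 B_ack=1000
After event 4: A_seq=1137 A_ack=340 B_seq=595 B_ack=1137

Answer: 1137 340 595 1137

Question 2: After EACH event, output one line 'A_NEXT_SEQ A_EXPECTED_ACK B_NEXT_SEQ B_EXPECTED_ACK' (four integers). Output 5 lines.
1000 285 285 1000
1000 340 340 1000
1000 340 408 1000
1000 340 595 1000
1137 340 595 1137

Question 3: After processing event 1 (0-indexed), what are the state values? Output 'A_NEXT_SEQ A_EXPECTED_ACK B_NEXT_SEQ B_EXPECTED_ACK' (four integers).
After event 0: A_seq=1000 A_ack=285 B_seq=285 B_ack=1000
After event 1: A_seq=1000 A_ack=340 B_seq=340 B_ack=1000

1000 340 340 1000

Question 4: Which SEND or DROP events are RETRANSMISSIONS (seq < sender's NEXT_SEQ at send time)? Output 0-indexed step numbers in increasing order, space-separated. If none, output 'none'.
Step 0: SEND seq=200 -> fresh
Step 1: SEND seq=285 -> fresh
Step 2: DROP seq=340 -> fresh
Step 3: SEND seq=408 -> fresh
Step 4: SEND seq=1000 -> fresh

Answer: none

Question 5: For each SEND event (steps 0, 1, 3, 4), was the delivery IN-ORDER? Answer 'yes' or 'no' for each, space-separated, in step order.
Step 0: SEND seq=200 -> in-order
Step 1: SEND seq=285 -> in-order
Step 3: SEND seq=408 -> out-of-order
Step 4: SEND seq=1000 -> in-order

Answer: yes yes no yes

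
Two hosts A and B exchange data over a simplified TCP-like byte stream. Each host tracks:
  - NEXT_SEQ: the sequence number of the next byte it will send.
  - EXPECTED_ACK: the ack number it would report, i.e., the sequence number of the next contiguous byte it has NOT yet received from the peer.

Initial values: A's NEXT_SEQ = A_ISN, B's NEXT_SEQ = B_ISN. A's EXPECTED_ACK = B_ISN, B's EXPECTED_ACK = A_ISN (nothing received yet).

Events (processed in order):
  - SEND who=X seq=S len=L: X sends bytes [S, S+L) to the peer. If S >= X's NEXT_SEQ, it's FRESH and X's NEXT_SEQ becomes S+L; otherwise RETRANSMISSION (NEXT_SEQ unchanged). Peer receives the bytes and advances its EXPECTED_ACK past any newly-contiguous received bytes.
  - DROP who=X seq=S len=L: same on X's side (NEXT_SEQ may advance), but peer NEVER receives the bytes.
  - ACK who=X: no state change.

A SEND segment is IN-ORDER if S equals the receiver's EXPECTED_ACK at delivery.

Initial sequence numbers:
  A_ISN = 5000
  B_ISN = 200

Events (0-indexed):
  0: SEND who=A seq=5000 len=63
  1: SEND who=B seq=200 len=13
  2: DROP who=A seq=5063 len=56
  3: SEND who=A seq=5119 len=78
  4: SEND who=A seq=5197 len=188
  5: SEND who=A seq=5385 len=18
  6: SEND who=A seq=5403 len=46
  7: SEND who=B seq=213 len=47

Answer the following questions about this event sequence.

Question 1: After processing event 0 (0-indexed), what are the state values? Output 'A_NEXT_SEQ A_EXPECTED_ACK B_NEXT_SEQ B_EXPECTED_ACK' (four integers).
After event 0: A_seq=5063 A_ack=200 B_seq=200 B_ack=5063

5063 200 200 5063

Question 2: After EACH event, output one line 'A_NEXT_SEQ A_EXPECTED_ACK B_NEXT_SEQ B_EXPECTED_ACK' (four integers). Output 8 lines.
5063 200 200 5063
5063 213 213 5063
5119 213 213 5063
5197 213 213 5063
5385 213 213 5063
5403 213 213 5063
5449 213 213 5063
5449 260 260 5063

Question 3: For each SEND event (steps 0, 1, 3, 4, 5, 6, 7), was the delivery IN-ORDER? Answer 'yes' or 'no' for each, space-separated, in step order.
Step 0: SEND seq=5000 -> in-order
Step 1: SEND seq=200 -> in-order
Step 3: SEND seq=5119 -> out-of-order
Step 4: SEND seq=5197 -> out-of-order
Step 5: SEND seq=5385 -> out-of-order
Step 6: SEND seq=5403 -> out-of-order
Step 7: SEND seq=213 -> in-order

Answer: yes yes no no no no yes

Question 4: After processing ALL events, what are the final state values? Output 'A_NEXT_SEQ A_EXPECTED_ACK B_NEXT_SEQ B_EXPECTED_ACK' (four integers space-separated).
After event 0: A_seq=5063 A_ack=200 B_seq=200 B_ack=5063
After event 1: A_seq=5063 A_ack=213 B_seq=213 B_ack=5063
After event 2: A_seq=5119 A_ack=213 B_seq=213 B_ack=5063
After event 3: A_seq=5197 A_ack=213 B_seq=213 B_ack=5063
After event 4: A_seq=5385 A_ack=213 B_seq=213 B_ack=5063
After event 5: A_seq=5403 A_ack=213 B_seq=213 B_ack=5063
After event 6: A_seq=5449 A_ack=213 B_seq=213 B_ack=5063
After event 7: A_seq=5449 A_ack=260 B_seq=260 B_ack=5063

Answer: 5449 260 260 5063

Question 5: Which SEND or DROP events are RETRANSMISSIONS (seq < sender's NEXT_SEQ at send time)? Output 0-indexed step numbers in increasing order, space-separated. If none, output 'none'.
Step 0: SEND seq=5000 -> fresh
Step 1: SEND seq=200 -> fresh
Step 2: DROP seq=5063 -> fresh
Step 3: SEND seq=5119 -> fresh
Step 4: SEND seq=5197 -> fresh
Step 5: SEND seq=5385 -> fresh
Step 6: SEND seq=5403 -> fresh
Step 7: SEND seq=213 -> fresh

Answer: none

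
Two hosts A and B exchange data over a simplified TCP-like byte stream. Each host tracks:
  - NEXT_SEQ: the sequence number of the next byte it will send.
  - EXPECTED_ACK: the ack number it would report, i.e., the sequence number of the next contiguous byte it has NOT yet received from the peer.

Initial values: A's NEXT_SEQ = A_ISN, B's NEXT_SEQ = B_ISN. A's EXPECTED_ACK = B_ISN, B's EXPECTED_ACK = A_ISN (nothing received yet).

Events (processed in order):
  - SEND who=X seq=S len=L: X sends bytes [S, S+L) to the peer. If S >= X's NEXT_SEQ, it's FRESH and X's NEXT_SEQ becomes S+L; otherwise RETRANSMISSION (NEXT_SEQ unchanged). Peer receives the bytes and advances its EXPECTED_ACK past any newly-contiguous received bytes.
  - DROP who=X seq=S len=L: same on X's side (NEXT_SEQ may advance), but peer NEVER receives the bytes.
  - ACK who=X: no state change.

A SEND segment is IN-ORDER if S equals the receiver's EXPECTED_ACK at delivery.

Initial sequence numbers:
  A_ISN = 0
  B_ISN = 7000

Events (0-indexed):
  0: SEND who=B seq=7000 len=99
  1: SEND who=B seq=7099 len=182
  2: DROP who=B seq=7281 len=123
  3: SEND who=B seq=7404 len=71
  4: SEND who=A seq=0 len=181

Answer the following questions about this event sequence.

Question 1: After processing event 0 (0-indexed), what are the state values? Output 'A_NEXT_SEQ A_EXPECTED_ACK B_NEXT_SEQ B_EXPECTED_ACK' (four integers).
After event 0: A_seq=0 A_ack=7099 B_seq=7099 B_ack=0

0 7099 7099 0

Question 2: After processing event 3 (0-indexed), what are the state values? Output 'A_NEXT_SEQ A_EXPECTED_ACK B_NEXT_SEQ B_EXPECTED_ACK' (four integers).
After event 0: A_seq=0 A_ack=7099 B_seq=7099 B_ack=0
After event 1: A_seq=0 A_ack=7281 B_seq=7281 B_ack=0
After event 2: A_seq=0 A_ack=7281 B_seq=7404 B_ack=0
After event 3: A_seq=0 A_ack=7281 B_seq=7475 B_ack=0

0 7281 7475 0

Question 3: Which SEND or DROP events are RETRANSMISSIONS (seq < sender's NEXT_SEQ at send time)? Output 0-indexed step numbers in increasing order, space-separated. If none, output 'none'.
Answer: none

Derivation:
Step 0: SEND seq=7000 -> fresh
Step 1: SEND seq=7099 -> fresh
Step 2: DROP seq=7281 -> fresh
Step 3: SEND seq=7404 -> fresh
Step 4: SEND seq=0 -> fresh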